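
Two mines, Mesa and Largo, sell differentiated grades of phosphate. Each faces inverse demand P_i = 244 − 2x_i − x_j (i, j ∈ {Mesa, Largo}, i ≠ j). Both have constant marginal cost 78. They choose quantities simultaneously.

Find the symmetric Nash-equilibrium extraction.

Mine Mesa's profit: π = x_{Mesa}(244 − 2x_{Mesa} − x_{Largo}) − 78x_{Mesa}.
∂π/∂x_{Mesa} = 166 − 4x_{Mesa} − x_{Largo} = 0 ⇒ x_{Mesa} = 41.5 − 0.25x_{Largo}.
Setting x_{Mesa} = x_{Largo} in the reaction function: x_{Mesa} = 41.5 − 0.25x_{Mesa}, so x_{Mesa} = 41.5 / 1.25 = 33.2.

33.2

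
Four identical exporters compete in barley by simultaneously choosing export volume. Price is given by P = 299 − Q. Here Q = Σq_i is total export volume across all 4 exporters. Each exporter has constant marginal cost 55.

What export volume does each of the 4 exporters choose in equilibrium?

48.8

A representative exporter's profit is π_i = q_i(299 − Q) − 55q_i, with Q = q_i + Σ_{j≠i} q_j.
First-order condition: 244 − 2q_i − Σ_{j≠i} q_j = 0.
Imposing symmetry (q_j = q for all j) turns Σ_{j≠i} q_j into 3q, so 244 = 5q and q = 48.8.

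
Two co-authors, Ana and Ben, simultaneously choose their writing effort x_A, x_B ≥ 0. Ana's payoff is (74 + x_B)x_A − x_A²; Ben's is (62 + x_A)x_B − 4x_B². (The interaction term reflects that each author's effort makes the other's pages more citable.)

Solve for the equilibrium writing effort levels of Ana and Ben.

43.6, 13.2

Expanding Ana's payoff: 74x_A + x_Bx_A − x_A².
∂π/∂x_A = 74 + x_B − 2x_A = 0, so x_A = 37 + 0.5x_B.
Likewise for Ben: x_B = 7.75 + 0.125x_A.
Solving the two reaction functions simultaneously: (1 − (0.5)(0.125))x_A = 37 + 0.5·7.75, so 0.9375x_A = 40.875 and x_A = 43.6.
Then x_B = 7.75 + 0.125·43.6 = 13.2.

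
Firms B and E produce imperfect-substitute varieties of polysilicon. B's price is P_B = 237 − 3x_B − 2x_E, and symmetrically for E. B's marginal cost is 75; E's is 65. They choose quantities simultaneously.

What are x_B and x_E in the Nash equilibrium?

Firm B's profit: π = x_B(237 − 3x_B − 2x_E) − 75x_B.
∂π/∂x_B = 162 − 6x_B − 2x_E = 0 ⇒ x_B = 27 − (1/3)x_E.
Similarly x_E = 86/3 − (1/3)x_B.
Substituting the second reaction function into the first: x_B = 27 − (1/3)(86/3 − (1/3)x_B), which gives (8/9)x_B = 157/9 ⇒ x_B = 19.625.
Then x_E = 86/3 − (1/3)·19.625 = 22.125.

19.625, 22.125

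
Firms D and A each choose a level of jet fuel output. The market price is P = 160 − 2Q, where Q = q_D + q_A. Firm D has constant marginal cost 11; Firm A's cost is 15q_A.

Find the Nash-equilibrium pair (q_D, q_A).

25.5, 23.5

Firm D's profit: π = q_D(160 − 2(q_D + q_A)) − 11q_D.
∂π/∂q_D = 149 − 4q_D − 2q_A = 0, so q_D = 37.25 − 0.5q_A.
By the same steps for A: q_A = 36.25 − 0.5q_D.
Substituting the second reaction function into the first: q_D = 37.25 − 0.5(36.25 − 0.5q_D), which gives 0.75q_D = 19.125 ⇒ q_D = 25.5.
Then q_A = 36.25 − 0.5·25.5 = 23.5.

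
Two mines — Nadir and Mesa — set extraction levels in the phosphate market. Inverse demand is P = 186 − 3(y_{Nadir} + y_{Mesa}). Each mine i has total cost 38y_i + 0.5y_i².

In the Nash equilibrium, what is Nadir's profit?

766.64

Mine Nadir's profit: π = y_{Nadir}(186 − 3(y_{Nadir} + y_{Mesa})) − 38y_{Nadir} − 0.5y_{Nadir}².
∂π/∂y_{Nadir} = 148 − 7y_{Nadir} − 3y_{Mesa} = 0, so y_{Nadir} = 148/7 − (3/7)y_{Mesa}.
Setting y_{Nadir} = y_{Mesa} in the reaction function: y_{Nadir} = 148/7 − (3/7)y_{Nadir}, so y_{Nadir} = (148/7) / (10/7) = 14.8.
Price P = 186 − 3·29.6 = 97.2.
Nadir's profit: (97.2 − 38)·14.8 − 0.5(14.8)² = 766.64.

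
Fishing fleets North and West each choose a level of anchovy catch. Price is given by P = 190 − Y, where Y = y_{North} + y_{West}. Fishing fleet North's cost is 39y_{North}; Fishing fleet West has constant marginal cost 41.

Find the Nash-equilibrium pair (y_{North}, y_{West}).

Fishing fleet North's profit: π = y_{North}(190 − (y_{North} + y_{West})) − 39y_{North}.
∂π/∂y_{North} = 151 − 2y_{North} − y_{West} = 0, so y_{North} = 75.5 − 0.5y_{West}.
By the same steps for West: y_{West} = 74.5 − 0.5y_{North}.
Plugging y_{West} into North's best response: y_{North} = 75.5 − 0.5(74.5 − 0.5y_{North}) ⇒ 0.75y_{North} = 38.25, so y_{North} = 51.
Then y_{West} = 74.5 − 0.5·51 = 49.

51, 49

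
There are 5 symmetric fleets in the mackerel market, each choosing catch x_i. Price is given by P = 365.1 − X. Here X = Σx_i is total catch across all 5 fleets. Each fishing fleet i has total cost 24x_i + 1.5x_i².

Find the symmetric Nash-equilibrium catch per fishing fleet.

A representative fishing fleet's profit is π_i = x_i(365.1 − X) − 24x_i − 1.5x_i², with X = x_i + Σ_{j≠i} x_j.
First-order condition: 341.1 − 5x_i − Σ_{j≠i} x_j = 0.
With identical fishing fleets, set every x_j = x: then 341.1 − 5x − 4x = 0, i.e. x = 341.1/9 = 37.9.

37.9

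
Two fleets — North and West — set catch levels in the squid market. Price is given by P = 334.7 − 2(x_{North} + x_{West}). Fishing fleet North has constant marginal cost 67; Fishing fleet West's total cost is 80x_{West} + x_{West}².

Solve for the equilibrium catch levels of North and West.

Fishing fleet North's profit: π = x_{North}(334.7 − 2(x_{North} + x_{West})) − 67x_{North}.
∂π/∂x_{North} = 267.7 − 4x_{North} − 2x_{West} = 0, so x_{North} = 66.925 − 0.5x_{West}.
For West: ∂π/∂x_{West} = 254.7 − 6x_{West} − 2x_{North} = 0 ⇒ x_{West} = 42.45 − (1/3)x_{North}.
Plugging x_{West} into North's best response: x_{North} = 66.925 − 0.5(42.45 − (1/3)x_{North}) ⇒ (5/6)x_{North} = 45.7, so x_{North} = 54.84.
Then x_{West} = 42.45 − (1/3)·54.84 = 24.17.

54.84, 24.17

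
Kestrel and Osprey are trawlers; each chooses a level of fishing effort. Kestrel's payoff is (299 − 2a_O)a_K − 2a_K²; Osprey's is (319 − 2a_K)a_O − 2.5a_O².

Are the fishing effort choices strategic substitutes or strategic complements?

Expanding Kestrel's payoff: 299a_K − 2a_Oa_K − 2a_K².
∂π/∂a_K = 299 − 2a_O − 4a_K = 0, so a_K = 74.75 − 0.5a_O.
The best-response slope da_K/da_O = −0.5 < 0: the reaction function is downward-sloping, so the choices are strategic substitutes.

strategic substitutes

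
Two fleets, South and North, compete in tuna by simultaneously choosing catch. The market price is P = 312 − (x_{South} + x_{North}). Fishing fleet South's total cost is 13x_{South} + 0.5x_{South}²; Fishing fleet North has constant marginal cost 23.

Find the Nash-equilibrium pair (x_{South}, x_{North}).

Fishing fleet South's profit: π = x_{South}(312 − (x_{South} + x_{North})) − 13x_{South} − 0.5x_{South}².
∂π/∂x_{South} = 299 − 3x_{South} − x_{North} = 0, so x_{South} = 299/3 − (1/3)x_{North}.
For North: ∂π/∂x_{North} = 289 − 2x_{North} − x_{South} = 0 ⇒ x_{North} = 144.5 − 0.5x_{South}.
Plugging x_{North} into South's best response: x_{South} = 299/3 − (1/3)(144.5 − 0.5x_{South}) ⇒ (5/6)x_{South} = 51.5, so x_{South} = 61.8.
Then x_{North} = 144.5 − 0.5·61.8 = 113.6.

61.8, 113.6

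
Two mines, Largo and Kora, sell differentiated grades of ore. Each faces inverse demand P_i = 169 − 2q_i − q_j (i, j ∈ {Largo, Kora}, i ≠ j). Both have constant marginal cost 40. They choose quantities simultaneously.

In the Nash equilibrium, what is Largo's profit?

1331.28

Mine Largo's profit: π = q_{Largo}(169 − 2q_{Largo} − q_{Kora}) − 40q_{Largo}.
∂π/∂q_{Largo} = 129 − 4q_{Largo} − q_{Kora} = 0 ⇒ q_{Largo} = 32.25 − 0.25q_{Kora}.
By symmetry q_{Kora} = q_{Largo}; substituting into the reaction function, 1.25q_{Largo} = 32.25 and q_{Largo} = 25.8.
P_{Largo} = 169 − 2·25.8 − 25.8 = 91.6.
Profit = (91.6 − 40)·25.8 = 1331.28.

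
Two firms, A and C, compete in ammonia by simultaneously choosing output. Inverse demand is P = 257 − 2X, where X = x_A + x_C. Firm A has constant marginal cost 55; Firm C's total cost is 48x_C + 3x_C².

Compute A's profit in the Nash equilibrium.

3960.5

Firm A's profit: π = x_A(257 − 2(x_A + x_C)) − 55x_A.
∂π/∂x_A = 202 − 4x_A − 2x_C = 0, so x_A = 50.5 − 0.5x_C.
For C: ∂π/∂x_C = 209 − 10x_C − 2x_A = 0 ⇒ x_C = 20.9 − 0.2x_A.
Plugging x_C into A's best response: x_A = 50.5 − 0.5(20.9 − 0.2x_A) ⇒ 0.9x_A = 40.05, so x_A = 44.5.
Then x_C = 20.9 − 0.2·44.5 = 12.
Price P = 257 − 2·56.5 = 144.
A's profit: (144 − 55)·44.5 = 3960.5.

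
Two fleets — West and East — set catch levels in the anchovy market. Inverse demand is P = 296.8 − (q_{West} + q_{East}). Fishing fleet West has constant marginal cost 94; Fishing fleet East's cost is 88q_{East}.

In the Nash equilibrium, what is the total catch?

137.2

Fishing fleet West's profit: π = q_{West}(296.8 − (q_{West} + q_{East})) − 94q_{West}.
∂π/∂q_{West} = 202.8 − 2q_{West} − q_{East} = 0, so q_{West} = 101.4 − 0.5q_{East}.
By the same steps for East: q_{East} = 104.4 − 0.5q_{West}.
Plugging q_{East} into West's best response: q_{West} = 101.4 − 0.5(104.4 − 0.5q_{West}) ⇒ 0.75q_{West} = 49.2, so q_{West} = 65.6.
Then q_{East} = 104.4 − 0.5·65.6 = 71.6.
Total catch: 65.6 + 71.6 = 137.2.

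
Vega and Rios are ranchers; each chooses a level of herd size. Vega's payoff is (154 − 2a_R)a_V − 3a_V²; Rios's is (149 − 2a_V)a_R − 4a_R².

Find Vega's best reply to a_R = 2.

25

Expanding Vega's payoff: 154a_V − 2a_Ra_V − 3a_V².
∂π/∂a_V = 154 − 2a_R − 6a_V = 0, so a_V = 77/3 − (1/3)a_R.
At a_R = 2: a_V = 77/3 − (1/3)·2 = 25.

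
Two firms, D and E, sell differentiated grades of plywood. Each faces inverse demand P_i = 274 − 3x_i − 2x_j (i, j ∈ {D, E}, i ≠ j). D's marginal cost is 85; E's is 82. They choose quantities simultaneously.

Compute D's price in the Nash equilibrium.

155.3125

Firm D's profit: π = x_D(274 − 3x_D − 2x_E) − 85x_D.
∂π/∂x_D = 189 − 6x_D − 2x_E = 0 ⇒ x_D = 31.5 − (1/3)x_E.
Similarly x_E = 32 − (1/3)x_D.
Plugging x_E into D's best response: x_D = 31.5 − (1/3)(32 − (1/3)x_D) ⇒ (8/9)x_D = 125/6, so x_D = 23.4375.
Then x_E = 32 − (1/3)·23.4375 = 24.1875.
P_D = 274 − 3·23.4375 − 2·24.1875 = 155.3125.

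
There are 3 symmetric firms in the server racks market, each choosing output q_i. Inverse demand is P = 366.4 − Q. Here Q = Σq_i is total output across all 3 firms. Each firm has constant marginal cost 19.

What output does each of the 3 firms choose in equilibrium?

A representative firm's profit is π_i = q_i(366.4 − Q) − 19q_i, with Q = q_i + Σ_{j≠i} q_j.
First-order condition: 347.4 − 2q_i − Σ_{j≠i} q_j = 0.
Imposing symmetry (q_j = q for all j) turns Σ_{j≠i} q_j into 2q, so 347.4 = 4q and q = 86.85.

86.85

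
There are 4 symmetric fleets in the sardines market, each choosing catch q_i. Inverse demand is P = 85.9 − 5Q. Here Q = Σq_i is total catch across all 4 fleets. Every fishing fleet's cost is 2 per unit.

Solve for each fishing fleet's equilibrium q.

A representative fishing fleet's profit is π_i = q_i(85.9 − 5Q) − 2q_i, with Q = q_i + Σ_{j≠i} q_j.
First-order condition: 83.9 − 10q_i − 5Σ_{j≠i} q_j = 0.
In a symmetric equilibrium every fishing fleet chooses the same q, so Σ_{j≠i} q_j = 3q. The condition becomes 83.9 − 25q = 0, giving q = 83.9/25 = 3.356.

3.356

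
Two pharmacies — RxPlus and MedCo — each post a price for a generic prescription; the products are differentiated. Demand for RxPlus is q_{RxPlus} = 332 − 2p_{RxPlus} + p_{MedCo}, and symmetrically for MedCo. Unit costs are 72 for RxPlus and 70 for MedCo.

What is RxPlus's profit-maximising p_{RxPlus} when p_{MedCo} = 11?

121.75

RxPlus's profit: π = (p_{RxPlus} − 72)(332 − 2p_{RxPlus} + p_{MedCo}).
∂π/∂p_{RxPlus} = 476 − 4p_{RxPlus} + p_{MedCo} = 0 ⇒ p_{RxPlus} = 119 + 0.25p_{MedCo}.
At p_{MedCo} = 11: p_{RxPlus} = 119 + 0.25·11 = 121.75.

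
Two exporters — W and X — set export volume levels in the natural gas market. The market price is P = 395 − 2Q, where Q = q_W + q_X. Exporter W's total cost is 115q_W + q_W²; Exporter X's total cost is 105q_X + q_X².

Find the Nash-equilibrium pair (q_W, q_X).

34.375, 36.875

Exporter W's profit: π = q_W(395 − 2(q_W + q_X)) − 115q_W − q_W².
∂π/∂q_W = 280 − 6q_W − 2q_X = 0, so q_W = 140/3 − (1/3)q_X.
By the same steps for X: q_X = 145/3 − (1/3)q_W.
Plugging q_X into W's best response: q_W = 140/3 − (1/3)(145/3 − (1/3)q_W) ⇒ (8/9)q_W = 275/9, so q_W = 34.375.
Then q_X = 145/3 − (1/3)·34.375 = 36.875.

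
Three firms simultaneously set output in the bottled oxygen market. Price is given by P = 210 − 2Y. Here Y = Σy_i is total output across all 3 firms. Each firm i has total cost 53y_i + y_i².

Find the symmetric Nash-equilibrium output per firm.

15.7

A representative firm's profit is π_i = y_i(210 − 2Y) − 53y_i − y_i², with Y = y_i + Σ_{j≠i} y_j.
First-order condition: 157 − 6y_i − 2Σ_{j≠i} y_j = 0.
In a symmetric equilibrium every firm chooses the same y, so Σ_{j≠i} y_j = 2y. The condition becomes 157 − 10y = 0, giving y = 157/10 = 15.7.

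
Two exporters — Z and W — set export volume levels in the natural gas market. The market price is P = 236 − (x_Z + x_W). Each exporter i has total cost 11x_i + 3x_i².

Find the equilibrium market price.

186

Exporter Z's profit: π = x_Z(236 − (x_Z + x_W)) − 11x_Z − 3x_Z².
∂π/∂x_Z = 225 − 8x_Z − x_W = 0, so x_Z = 28.125 − 0.125x_W.
The game is symmetric, so in equilibrium x_W = x_Z: the reaction function gives 1.125x_Z = 28.125, hence x_Z = 25.
Equilibrium price: P = 236 − 50 = 186.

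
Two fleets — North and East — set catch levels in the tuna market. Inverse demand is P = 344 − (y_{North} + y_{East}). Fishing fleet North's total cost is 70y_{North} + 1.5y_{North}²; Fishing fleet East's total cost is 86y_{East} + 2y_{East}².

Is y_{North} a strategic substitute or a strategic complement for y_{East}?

Fishing fleet North's profit: π = y_{North}(344 − (y_{North} + y_{East})) − 70y_{North} − 1.5y_{North}².
∂π/∂y_{North} = 274 − 5y_{North} − y_{East} = 0, so y_{North} = 54.8 − 0.2y_{East}.
The best-response slope dy_{North}/dy_{East} = −0.2 < 0: the reaction function is downward-sloping, so the choices are strategic substitutes.

strategic substitutes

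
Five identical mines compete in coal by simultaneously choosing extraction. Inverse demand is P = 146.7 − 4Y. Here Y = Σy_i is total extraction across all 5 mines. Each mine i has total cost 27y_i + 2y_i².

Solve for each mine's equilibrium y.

4.275

A representative mine's profit is π_i = y_i(146.7 − 4Y) − 27y_i − 2y_i², with Y = y_i + Σ_{j≠i} y_j.
First-order condition: 119.7 − 12y_i − 4Σ_{j≠i} y_j = 0.
Imposing symmetry (y_j = y for all j) turns Σ_{j≠i} y_j into 4y, so 119.7 = 28y and y = 4.275.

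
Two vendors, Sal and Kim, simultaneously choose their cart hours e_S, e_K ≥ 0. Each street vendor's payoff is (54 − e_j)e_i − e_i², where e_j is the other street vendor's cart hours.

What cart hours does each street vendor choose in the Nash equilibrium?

18

Sal's payoff is (54 − e_K)e_S − e_S².
∂π/∂e_S = 54 − e_K − 2e_S = 0, so e_S = 27 − 0.5e_K.
The game is symmetric, so in equilibrium e_K = e_S: the reaction function gives 1.5e_S = 27, hence e_S = 18.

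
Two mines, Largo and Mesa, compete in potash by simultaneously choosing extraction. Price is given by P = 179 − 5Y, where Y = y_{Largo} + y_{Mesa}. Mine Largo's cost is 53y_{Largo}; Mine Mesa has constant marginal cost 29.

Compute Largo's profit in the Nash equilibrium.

231.2

Mine Largo's profit: π = y_{Largo}(179 − 5(y_{Largo} + y_{Mesa})) − 53y_{Largo}.
∂π/∂y_{Largo} = 126 − 10y_{Largo} − 5y_{Mesa} = 0, so y_{Largo} = 12.6 − 0.5y_{Mesa}.
By the same steps for Mesa: y_{Mesa} = 15 − 0.5y_{Largo}.
Solving the two reaction functions simultaneously: (1 − (−0.5)(−0.5))y_{Largo} = 12.6 − 0.5·15, so 0.75y_{Largo} = 5.1 and y_{Largo} = 6.8.
Then y_{Mesa} = 15 − 0.5·6.8 = 11.6.
Price P = 179 − 5·18.4 = 87.
Largo's profit: (87 − 53)·6.8 = 231.2.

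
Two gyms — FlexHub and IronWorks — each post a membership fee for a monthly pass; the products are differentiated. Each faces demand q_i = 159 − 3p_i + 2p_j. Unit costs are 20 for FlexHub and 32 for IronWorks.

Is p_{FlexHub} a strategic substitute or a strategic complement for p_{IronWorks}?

FlexHub's profit: π = (p_{FlexHub} − 20)(159 − 3p_{FlexHub} + 2p_{IronWorks}).
∂π/∂p_{FlexHub} = 219 − 6p_{FlexHub} + 2p_{IronWorks} = 0 ⇒ p_{FlexHub} = 36.5 + (1/3)p_{IronWorks}.
The best-response slope dp_{FlexHub}/dp_{IronWorks} = 1/3 > 0: the reaction function is upward-sloping, so the choices are strategic complements.

strategic complements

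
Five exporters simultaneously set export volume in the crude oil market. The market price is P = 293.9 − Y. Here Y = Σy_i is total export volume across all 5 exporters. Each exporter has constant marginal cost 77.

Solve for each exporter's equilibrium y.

A representative exporter's profit is π_i = y_i(293.9 − Y) − 77y_i, with Y = y_i + Σ_{j≠i} y_j.
First-order condition: 216.9 − 2y_i − Σ_{j≠i} y_j = 0.
Imposing symmetry (y_j = y for all j) turns Σ_{j≠i} y_j into 4y, so 216.9 = 6y and y = 36.15.

36.15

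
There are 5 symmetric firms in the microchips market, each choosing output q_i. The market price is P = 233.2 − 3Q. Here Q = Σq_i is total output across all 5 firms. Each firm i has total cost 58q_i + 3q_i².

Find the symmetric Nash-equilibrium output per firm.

A representative firm's profit is π_i = q_i(233.2 − 3Q) − 58q_i − 3q_i², with Q = q_i + Σ_{j≠i} q_j.
First-order condition: 175.2 − 12q_i − 3Σ_{j≠i} q_j = 0.
Imposing symmetry (q_j = q for all j) turns Σ_{j≠i} q_j into 4q, so 175.2 = 24q and q = 7.3.

7.3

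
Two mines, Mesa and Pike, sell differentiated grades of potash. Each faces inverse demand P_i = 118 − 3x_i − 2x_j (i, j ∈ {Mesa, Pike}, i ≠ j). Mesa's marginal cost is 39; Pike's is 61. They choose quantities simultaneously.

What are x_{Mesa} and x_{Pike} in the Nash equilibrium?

Mine Mesa's profit: π = x_{Mesa}(118 − 3x_{Mesa} − 2x_{Pike}) − 39x_{Mesa}.
∂π/∂x_{Mesa} = 79 − 6x_{Mesa} − 2x_{Pike} = 0 ⇒ x_{Mesa} = 79/6 − (1/3)x_{Pike}.
Similarly x_{Pike} = 9.5 − (1/3)x_{Mesa}.
Substituting the second reaction function into the first: x_{Mesa} = 79/6 − (1/3)(9.5 − (1/3)x_{Mesa}), which gives (8/9)x_{Mesa} = 10 ⇒ x_{Mesa} = 11.25.
Then x_{Pike} = 9.5 − (1/3)·11.25 = 5.75.

11.25, 5.75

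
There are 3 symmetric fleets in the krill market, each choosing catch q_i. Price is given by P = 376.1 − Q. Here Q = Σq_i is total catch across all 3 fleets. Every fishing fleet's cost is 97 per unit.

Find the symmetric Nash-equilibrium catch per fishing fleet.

A representative fishing fleet's profit is π_i = q_i(376.1 − Q) − 97q_i, with Q = q_i + Σ_{j≠i} q_j.
First-order condition: 279.1 − 2q_i − Σ_{j≠i} q_j = 0.
With identical fishing fleets, set every q_j = q: then 279.1 − 2q − 2q = 0, i.e. q = 279.1/4 = 69.775.

69.775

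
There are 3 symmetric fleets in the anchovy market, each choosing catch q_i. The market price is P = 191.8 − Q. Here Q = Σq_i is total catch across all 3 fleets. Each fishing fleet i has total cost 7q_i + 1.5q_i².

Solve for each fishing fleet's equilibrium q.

26.4

A representative fishing fleet's profit is π_i = q_i(191.8 − Q) − 7q_i − 1.5q_i², with Q = q_i + Σ_{j≠i} q_j.
First-order condition: 184.8 − 5q_i − Σ_{j≠i} q_j = 0.
Imposing symmetry (q_j = q for all j) turns Σ_{j≠i} q_j into 2q, so 184.8 = 7q and q = 26.4.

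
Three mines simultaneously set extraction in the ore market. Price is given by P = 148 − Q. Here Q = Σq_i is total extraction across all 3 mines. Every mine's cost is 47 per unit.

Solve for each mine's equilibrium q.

25.25

A representative mine's profit is π_i = q_i(148 − Q) − 47q_i, with Q = q_i + Σ_{j≠i} q_j.
First-order condition: 101 − 2q_i − Σ_{j≠i} q_j = 0.
Imposing symmetry (q_j = q for all j) turns Σ_{j≠i} q_j into 2q, so 101 = 4q and q = 25.25.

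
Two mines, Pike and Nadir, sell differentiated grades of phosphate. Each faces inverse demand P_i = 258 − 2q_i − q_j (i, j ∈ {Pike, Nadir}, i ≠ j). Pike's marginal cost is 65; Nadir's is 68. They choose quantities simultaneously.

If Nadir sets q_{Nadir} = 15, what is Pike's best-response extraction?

Mine Pike's profit: π = q_{Pike}(258 − 2q_{Pike} − q_{Nadir}) − 65q_{Pike}.
∂π/∂q_{Pike} = 193 − 4q_{Pike} − q_{Nadir} = 0 ⇒ q_{Pike} = 48.25 − 0.25q_{Nadir}.
At q_{Nadir} = 15: q_{Pike} = 48.25 − 0.25·15 = 44.5.

44.5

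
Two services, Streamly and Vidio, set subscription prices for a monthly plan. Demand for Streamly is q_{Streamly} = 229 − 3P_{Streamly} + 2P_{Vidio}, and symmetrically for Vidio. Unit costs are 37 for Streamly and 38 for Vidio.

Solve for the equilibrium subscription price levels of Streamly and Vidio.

Streamly's profit: π = (P_{Streamly} − 37)(229 − 3P_{Streamly} + 2P_{Vidio}).
∂π/∂P_{Streamly} = 340 − 6P_{Streamly} + 2P_{Vidio} = 0 ⇒ P_{Streamly} = 170/3 + (1/3)P_{Vidio}.
Similarly P_{Vidio} = 343/6 + (1/3)P_{Streamly}.
Substituting the second reaction function into the first: P_{Streamly} = 170/3 + (1/3)(343/6 + (1/3)P_{Streamly}), which gives (8/9)P_{Streamly} = 1363/18 ⇒ P_{Streamly} = 85.1875.
Then P_{Vidio} = 343/6 + (1/3)·85.1875 = 85.5625.

85.1875, 85.5625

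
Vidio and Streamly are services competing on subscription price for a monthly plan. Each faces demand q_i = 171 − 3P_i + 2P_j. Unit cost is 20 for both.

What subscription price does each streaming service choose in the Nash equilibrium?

57.75

Vidio's profit: π = (P_{Vidio} − 20)(171 − 3P_{Vidio} + 2P_{Streamly}).
∂π/∂P_{Vidio} = 231 − 6P_{Vidio} + 2P_{Streamly} = 0 ⇒ P_{Vidio} = 38.5 + (1/3)P_{Streamly}.
By symmetry P_{Streamly} = P_{Vidio}; substituting into the reaction function, (2/3)P_{Vidio} = 38.5 and P_{Vidio} = 57.75.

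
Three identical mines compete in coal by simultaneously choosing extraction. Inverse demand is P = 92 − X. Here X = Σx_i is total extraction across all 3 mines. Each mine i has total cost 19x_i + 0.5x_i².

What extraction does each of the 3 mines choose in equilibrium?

A representative mine's profit is π_i = x_i(92 − X) − 19x_i − 0.5x_i², with X = x_i + Σ_{j≠i} x_j.
First-order condition: 73 − 3x_i − Σ_{j≠i} x_j = 0.
With identical mines, set every x_j = x: then 73 − 3x − 2x = 0, i.e. x = 73/5 = 14.6.

14.6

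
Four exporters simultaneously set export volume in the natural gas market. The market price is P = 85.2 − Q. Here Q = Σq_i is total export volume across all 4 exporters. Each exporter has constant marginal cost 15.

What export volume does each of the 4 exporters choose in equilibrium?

14.04

A representative exporter's profit is π_i = q_i(85.2 − Q) − 15q_i, with Q = q_i + Σ_{j≠i} q_j.
First-order condition: 70.2 − 2q_i − Σ_{j≠i} q_j = 0.
In a symmetric equilibrium every exporter chooses the same q, so Σ_{j≠i} q_j = 3q. The condition becomes 70.2 − 5q = 0, giving q = 70.2/5 = 14.04.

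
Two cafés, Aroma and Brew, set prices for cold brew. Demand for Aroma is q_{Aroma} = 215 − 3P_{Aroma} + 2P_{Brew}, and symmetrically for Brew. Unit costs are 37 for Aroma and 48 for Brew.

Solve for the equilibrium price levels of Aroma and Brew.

Aroma's profit: π = (P_{Aroma} − 37)(215 − 3P_{Aroma} + 2P_{Brew}).
∂π/∂P_{Aroma} = 326 − 6P_{Aroma} + 2P_{Brew} = 0 ⇒ P_{Aroma} = 163/3 + (1/3)P_{Brew}.
Similarly P_{Brew} = 359/6 + (1/3)P_{Aroma}.
Solving the two reaction functions simultaneously: (1 − (1/3)(1/3))P_{Aroma} = 163/3 + (1/3)·(359/6), so (8/9)P_{Aroma} = 1337/18 and P_{Aroma} = 83.5625.
Then P_{Brew} = 359/6 + (1/3)·83.5625 = 87.6875.

83.5625, 87.6875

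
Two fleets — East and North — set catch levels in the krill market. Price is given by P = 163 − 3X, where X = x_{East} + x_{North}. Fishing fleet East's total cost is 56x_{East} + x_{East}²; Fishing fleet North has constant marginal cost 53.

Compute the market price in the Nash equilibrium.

96

Fishing fleet East's profit: π = x_{East}(163 − 3(x_{East} + x_{North})) − 56x_{East} − x_{East}².
∂π/∂x_{East} = 107 − 8x_{East} − 3x_{North} = 0, so x_{East} = 13.375 − 0.375x_{North}.
For North: ∂π/∂x_{North} = 110 − 6x_{North} − 3x_{East} = 0 ⇒ x_{North} = 55/3 − 0.5x_{East}.
Plugging x_{North} into East's best response: x_{East} = 13.375 − 0.375(55/3 − 0.5x_{East}) ⇒ 0.8125x_{East} = 6.5, so x_{East} = 8.
Then x_{North} = 55/3 − 0.5·8 = 43/3.
Equilibrium price: P = 163 − 3·(67/3) = 96.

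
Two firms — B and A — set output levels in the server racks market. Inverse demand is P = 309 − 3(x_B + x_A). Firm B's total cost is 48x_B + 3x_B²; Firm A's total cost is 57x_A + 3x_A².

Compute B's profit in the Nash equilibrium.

1858.56

Firm B's profit: π = x_B(309 − 3(x_B + x_A)) − 48x_B − 3x_B².
∂π/∂x_B = 261 − 12x_B − 3x_A = 0, so x_B = 21.75 − 0.25x_A.
By the same steps for A: x_A = 21 − 0.25x_B.
Solving the two reaction functions simultaneously: (1 − (−0.25)(−0.25))x_B = 21.75 − 0.25·21, so 0.9375x_B = 16.5 and x_B = 17.6.
Then x_A = 21 − 0.25·17.6 = 16.6.
Price P = 309 − 3·34.2 = 206.4.
B's profit: (206.4 − 48)·17.6 − 3(17.6)² = 1858.56.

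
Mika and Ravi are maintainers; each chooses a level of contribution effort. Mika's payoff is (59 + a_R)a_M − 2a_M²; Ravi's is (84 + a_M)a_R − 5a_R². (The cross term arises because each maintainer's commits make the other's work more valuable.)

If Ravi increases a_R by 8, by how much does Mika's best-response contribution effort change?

2

Expanding Mika's payoff: 59a_M + a_Ra_M − 2a_M².
∂π/∂a_M = 59 + a_R − 4a_M = 0, so a_M = 14.75 + 0.25a_R.
The reaction-function slope is 0.25, so an 8-unit rise in a_R moves a_M by 0.25 × 8 = 2. Mika's best response rises — the actions are strategic complements.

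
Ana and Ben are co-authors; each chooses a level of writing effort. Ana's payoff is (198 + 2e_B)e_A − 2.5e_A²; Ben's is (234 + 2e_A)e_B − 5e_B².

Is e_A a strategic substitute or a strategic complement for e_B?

strategic complements

Expanding Ana's payoff: 198e_A + 2e_Be_A − 2.5e_A².
∂π/∂e_A = 198 + 2e_B − 5e_A = 0, so e_A = 39.6 + 0.4e_B.
The best-response slope de_A/de_B = 0.4 > 0: the reaction function is upward-sloping, so the choices are strategic complements.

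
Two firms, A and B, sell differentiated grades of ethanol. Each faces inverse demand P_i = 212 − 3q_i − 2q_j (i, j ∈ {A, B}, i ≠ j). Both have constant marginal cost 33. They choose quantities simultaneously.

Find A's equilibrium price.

Firm A's profit: π = q_A(212 − 3q_A − 2q_B) − 33q_A.
∂π/∂q_A = 179 − 6q_A − 2q_B = 0 ⇒ q_A = 179/6 − (1/3)q_B.
The game is symmetric, so in equilibrium q_B = q_A: the reaction function gives (4/3)q_A = 179/6, hence q_A = 22.375.
P_A = 212 − 3·22.375 − 2·22.375 = 100.125.

100.125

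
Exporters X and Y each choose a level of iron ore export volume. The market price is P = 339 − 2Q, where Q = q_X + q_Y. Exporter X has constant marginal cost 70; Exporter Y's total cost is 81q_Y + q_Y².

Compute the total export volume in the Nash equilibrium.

Exporter X's profit: π = q_X(339 − 2(q_X + q_Y)) − 70q_X.
∂π/∂q_X = 269 − 4q_X − 2q_Y = 0, so q_X = 67.25 − 0.5q_Y.
For Y: ∂π/∂q_Y = 258 − 6q_Y − 2q_X = 0 ⇒ q_Y = 43 − (1/3)q_X.
Solving the two reaction functions simultaneously: (1 − (−0.5)(−1/3))q_X = 67.25 − 0.5·43, so (5/6)q_X = 45.75 and q_X = 54.9.
Then q_Y = 43 − (1/3)·54.9 = 24.7.
Total export volume: 54.9 + 24.7 = 79.6.

79.6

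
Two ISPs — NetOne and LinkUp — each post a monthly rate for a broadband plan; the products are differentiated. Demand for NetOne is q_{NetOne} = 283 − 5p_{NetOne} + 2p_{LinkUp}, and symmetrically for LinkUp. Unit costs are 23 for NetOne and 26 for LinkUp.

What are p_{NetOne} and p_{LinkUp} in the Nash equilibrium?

NetOne's profit: π = (p_{NetOne} − 23)(283 − 5p_{NetOne} + 2p_{LinkUp}).
∂π/∂p_{NetOne} = 398 − 10p_{NetOne} + 2p_{LinkUp} = 0 ⇒ p_{NetOne} = 39.8 + 0.2p_{LinkUp}.
Similarly p_{LinkUp} = 41.3 + 0.2p_{NetOne}.
Solving the two reaction functions simultaneously: (1 − (0.2)(0.2))p_{NetOne} = 39.8 + 0.2·41.3, so 0.96p_{NetOne} = 48.06 and p_{NetOne} = 50.0625.
Then p_{LinkUp} = 41.3 + 0.2·50.0625 = 51.3125.

50.0625, 51.3125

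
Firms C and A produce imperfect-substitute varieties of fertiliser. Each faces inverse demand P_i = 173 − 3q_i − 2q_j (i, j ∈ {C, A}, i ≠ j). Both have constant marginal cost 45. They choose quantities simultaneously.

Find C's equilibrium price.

93

Firm C's profit: π = q_C(173 − 3q_C − 2q_A) − 45q_C.
∂π/∂q_C = 128 − 6q_C − 2q_A = 0 ⇒ q_C = 64/3 − (1/3)q_A.
Setting q_C = q_A in the reaction function: q_C = 64/3 − (1/3)q_C, so q_C = (64/3) / (4/3) = 16.
P_C = 173 − 3·16 − 2·16 = 93.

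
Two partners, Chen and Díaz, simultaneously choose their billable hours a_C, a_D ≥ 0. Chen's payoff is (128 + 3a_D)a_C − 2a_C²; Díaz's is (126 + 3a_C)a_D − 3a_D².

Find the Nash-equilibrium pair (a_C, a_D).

Expanding Chen's payoff: 128a_C + 3a_Da_C − 2a_C².
∂π/∂a_C = 128 + 3a_D − 4a_C = 0, so a_C = 32 + 0.75a_D.
Likewise for Díaz: a_D = 21 + 0.5a_C.
Plugging a_D into Chen's best response: a_C = 32 + 0.75(21 + 0.5a_C) ⇒ 0.625a_C = 47.75, so a_C = 76.4.
Then a_D = 21 + 0.5·76.4 = 59.2.

76.4, 59.2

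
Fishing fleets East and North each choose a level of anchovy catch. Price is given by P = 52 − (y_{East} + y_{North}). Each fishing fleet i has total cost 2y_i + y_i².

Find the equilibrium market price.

32

Fishing fleet East's profit: π = y_{East}(52 − (y_{East} + y_{North})) − 2y_{East} − y_{East}².
∂π/∂y_{East} = 50 − 4y_{East} − y_{North} = 0, so y_{East} = 12.5 − 0.25y_{North}.
The game is symmetric, so in equilibrium y_{North} = y_{East}: the reaction function gives 1.25y_{East} = 12.5, hence y_{East} = 10.
Equilibrium price: P = 52 − 20 = 32.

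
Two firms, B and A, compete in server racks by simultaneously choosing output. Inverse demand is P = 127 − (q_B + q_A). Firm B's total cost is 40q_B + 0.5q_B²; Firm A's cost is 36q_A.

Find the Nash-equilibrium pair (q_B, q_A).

16.6, 37.2

Firm B's profit: π = q_B(127 − (q_B + q_A)) − 40q_B − 0.5q_B².
∂π/∂q_B = 87 − 3q_B − q_A = 0, so q_B = 29 − (1/3)q_A.
For A: ∂π/∂q_A = 91 − 2q_A − q_B = 0 ⇒ q_A = 45.5 − 0.5q_B.
Plugging q_A into B's best response: q_B = 29 − (1/3)(45.5 − 0.5q_B) ⇒ (5/6)q_B = 83/6, so q_B = 16.6.
Then q_A = 45.5 − 0.5·16.6 = 37.2.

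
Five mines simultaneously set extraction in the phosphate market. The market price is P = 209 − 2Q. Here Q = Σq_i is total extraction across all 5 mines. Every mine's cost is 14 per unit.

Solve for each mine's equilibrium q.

A representative mine's profit is π_i = q_i(209 − 2Q) − 14q_i, with Q = q_i + Σ_{j≠i} q_j.
First-order condition: 195 − 4q_i − 2Σ_{j≠i} q_j = 0.
Imposing symmetry (q_j = q for all j) turns Σ_{j≠i} q_j into 4q, so 195 = 12q and q = 16.25.

16.25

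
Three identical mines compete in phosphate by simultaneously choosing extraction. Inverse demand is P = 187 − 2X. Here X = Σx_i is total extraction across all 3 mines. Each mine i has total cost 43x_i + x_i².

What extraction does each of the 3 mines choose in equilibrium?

14.4

A representative mine's profit is π_i = x_i(187 − 2X) − 43x_i − x_i², with X = x_i + Σ_{j≠i} x_j.
First-order condition: 144 − 6x_i − 2Σ_{j≠i} x_j = 0.
In a symmetric equilibrium every mine chooses the same x, so Σ_{j≠i} x_j = 2x. The condition becomes 144 − 10x = 0, giving x = 144/10 = 14.4.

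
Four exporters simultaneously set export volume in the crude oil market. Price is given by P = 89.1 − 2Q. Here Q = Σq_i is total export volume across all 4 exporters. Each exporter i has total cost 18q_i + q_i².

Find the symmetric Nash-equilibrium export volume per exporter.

5.925

A representative exporter's profit is π_i = q_i(89.1 − 2Q) − 18q_i − q_i², with Q = q_i + Σ_{j≠i} q_j.
First-order condition: 71.1 − 6q_i − 2Σ_{j≠i} q_j = 0.
With identical exporters, set every q_j = q: then 71.1 − 6q − 6q = 0, i.e. q = 71.1/12 = 5.925.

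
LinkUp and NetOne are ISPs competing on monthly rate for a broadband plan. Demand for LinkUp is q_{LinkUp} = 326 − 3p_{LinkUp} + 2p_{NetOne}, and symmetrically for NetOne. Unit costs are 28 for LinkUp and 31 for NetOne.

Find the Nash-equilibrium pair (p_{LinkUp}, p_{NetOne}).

LinkUp's profit: π = (p_{LinkUp} − 28)(326 − 3p_{LinkUp} + 2p_{NetOne}).
∂π/∂p_{LinkUp} = 410 − 6p_{LinkUp} + 2p_{NetOne} = 0 ⇒ p_{LinkUp} = 205/3 + (1/3)p_{NetOne}.
Similarly p_{NetOne} = 419/6 + (1/3)p_{LinkUp}.
Substituting the second reaction function into the first: p_{LinkUp} = 205/3 + (1/3)(419/6 + (1/3)p_{LinkUp}), which gives (8/9)p_{LinkUp} = 1649/18 ⇒ p_{LinkUp} = 103.0625.
Then p_{NetOne} = 419/6 + (1/3)·103.0625 = 104.1875.

103.0625, 104.1875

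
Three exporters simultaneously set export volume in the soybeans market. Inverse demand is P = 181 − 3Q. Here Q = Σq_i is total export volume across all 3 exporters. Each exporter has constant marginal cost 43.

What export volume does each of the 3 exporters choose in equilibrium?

A representative exporter's profit is π_i = q_i(181 − 3Q) − 43q_i, with Q = q_i + Σ_{j≠i} q_j.
First-order condition: 138 − 6q_i − 3Σ_{j≠i} q_j = 0.
In a symmetric equilibrium every exporter chooses the same q, so Σ_{j≠i} q_j = 2q. The condition becomes 138 − 12q = 0, giving q = 138/12 = 11.5.

11.5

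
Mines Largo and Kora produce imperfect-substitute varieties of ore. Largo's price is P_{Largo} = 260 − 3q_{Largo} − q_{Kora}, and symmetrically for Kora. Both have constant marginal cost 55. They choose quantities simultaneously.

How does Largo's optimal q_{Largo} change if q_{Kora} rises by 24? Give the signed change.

-4

Mine Largo's profit: π = q_{Largo}(260 − 3q_{Largo} − q_{Kora}) − 55q_{Largo}.
∂π/∂q_{Largo} = 205 − 6q_{Largo} − q_{Kora} = 0 ⇒ q_{Largo} = 205/6 − (1/6)q_{Kora}.
The reaction-function slope is −1/6, so a 24-unit rise in q_{Kora} moves q_{Largo} by −1/6 × 24 = −4. Largo's best response falls — the actions are strategic substitutes.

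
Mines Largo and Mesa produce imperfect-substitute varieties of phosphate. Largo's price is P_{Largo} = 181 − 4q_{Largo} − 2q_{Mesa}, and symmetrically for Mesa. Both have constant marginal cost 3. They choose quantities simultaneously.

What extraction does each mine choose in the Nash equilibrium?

17.8

Mine Largo's profit: π = q_{Largo}(181 − 4q_{Largo} − 2q_{Mesa}) − 3q_{Largo}.
∂π/∂q_{Largo} = 178 − 8q_{Largo} − 2q_{Mesa} = 0 ⇒ q_{Largo} = 22.25 − 0.25q_{Mesa}.
The game is symmetric, so in equilibrium q_{Mesa} = q_{Largo}: the reaction function gives 1.25q_{Largo} = 22.25, hence q_{Largo} = 17.8.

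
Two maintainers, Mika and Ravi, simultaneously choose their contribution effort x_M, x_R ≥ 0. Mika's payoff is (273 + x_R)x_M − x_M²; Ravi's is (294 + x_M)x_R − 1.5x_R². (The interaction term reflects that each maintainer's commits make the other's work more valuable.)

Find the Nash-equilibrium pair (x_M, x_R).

222.6, 172.2

Expanding Mika's payoff: 273x_M + x_Rx_M − x_M².
∂π/∂x_M = 273 + x_R − 2x_M = 0, so x_M = 136.5 + 0.5x_R.
Likewise for Ravi: x_R = 98 + (1/3)x_M.
Plugging x_R into Mika's best response: x_M = 136.5 + 0.5(98 + (1/3)x_M) ⇒ (5/6)x_M = 185.5, so x_M = 222.6.
Then x_R = 98 + (1/3)·222.6 = 172.2.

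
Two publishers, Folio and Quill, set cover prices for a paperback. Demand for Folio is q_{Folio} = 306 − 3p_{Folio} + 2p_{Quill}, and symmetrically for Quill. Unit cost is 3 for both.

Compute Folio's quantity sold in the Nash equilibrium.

227.25

Folio's profit: π = (p_{Folio} − 3)(306 − 3p_{Folio} + 2p_{Quill}).
∂π/∂p_{Folio} = 315 − 6p_{Folio} + 2p_{Quill} = 0 ⇒ p_{Folio} = 52.5 + (1/3)p_{Quill}.
The game is symmetric, so in equilibrium p_{Quill} = p_{Folio}: the reaction function gives (2/3)p_{Folio} = 52.5, hence p_{Folio} = 78.75.
q_{Folio} = 306 − 3·78.75 + 2·78.75 = 227.25.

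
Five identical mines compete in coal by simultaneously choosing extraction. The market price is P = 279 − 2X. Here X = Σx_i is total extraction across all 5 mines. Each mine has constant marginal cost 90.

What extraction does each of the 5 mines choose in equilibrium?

15.75

A representative mine's profit is π_i = x_i(279 − 2X) − 90x_i, with X = x_i + Σ_{j≠i} x_j.
First-order condition: 189 − 4x_i − 2Σ_{j≠i} x_j = 0.
With identical mines, set every x_j = x: then 189 − 4x − 8x = 0, i.e. x = 189/12 = 15.75.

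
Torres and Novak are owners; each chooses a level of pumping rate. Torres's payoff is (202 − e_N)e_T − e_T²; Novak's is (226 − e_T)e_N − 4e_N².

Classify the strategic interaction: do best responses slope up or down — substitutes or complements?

Expanding Torres's payoff: 202e_T − e_Ne_T − e_T².
∂π/∂e_T = 202 − e_N − 2e_T = 0, so e_T = 101 − 0.5e_N.
The best-response slope de_T/de_N = −0.5 < 0: the reaction function is downward-sloping, so the choices are strategic substitutes.

strategic substitutes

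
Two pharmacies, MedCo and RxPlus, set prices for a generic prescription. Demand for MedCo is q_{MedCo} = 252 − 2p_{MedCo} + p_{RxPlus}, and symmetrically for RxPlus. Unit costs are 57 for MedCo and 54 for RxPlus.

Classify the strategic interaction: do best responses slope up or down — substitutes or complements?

strategic complements

MedCo's profit: π = (p_{MedCo} − 57)(252 − 2p_{MedCo} + p_{RxPlus}).
∂π/∂p_{MedCo} = 366 − 4p_{MedCo} + p_{RxPlus} = 0 ⇒ p_{MedCo} = 91.5 + 0.25p_{RxPlus}.
The best-response slope dp_{MedCo}/dp_{RxPlus} = 0.25 > 0: the reaction function is upward-sloping, so the choices are strategic complements.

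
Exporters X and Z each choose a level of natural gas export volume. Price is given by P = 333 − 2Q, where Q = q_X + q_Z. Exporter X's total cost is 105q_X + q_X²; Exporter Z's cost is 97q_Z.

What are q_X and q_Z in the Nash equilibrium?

22, 48

Exporter X's profit: π = q_X(333 − 2(q_X + q_Z)) − 105q_X − q_X².
∂π/∂q_X = 228 − 6q_X − 2q_Z = 0, so q_X = 38 − (1/3)q_Z.
For Z: ∂π/∂q_Z = 236 − 4q_Z − 2q_X = 0 ⇒ q_Z = 59 − 0.5q_X.
Substituting the second reaction function into the first: q_X = 38 − (1/3)(59 − 0.5q_X), which gives (5/6)q_X = 55/3 ⇒ q_X = 22.
Then q_Z = 59 − 0.5·22 = 48.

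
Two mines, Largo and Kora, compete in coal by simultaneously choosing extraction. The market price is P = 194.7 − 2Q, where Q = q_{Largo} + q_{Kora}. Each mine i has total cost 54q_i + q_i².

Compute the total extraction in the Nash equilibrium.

35.175

Mine Largo's profit: π = q_{Largo}(194.7 − 2(q_{Largo} + q_{Kora})) − 54q_{Largo} − q_{Largo}².
∂π/∂q_{Largo} = 140.7 − 6q_{Largo} − 2q_{Kora} = 0, so q_{Largo} = 23.45 − (1/3)q_{Kora}.
The game is symmetric, so in equilibrium q_{Kora} = q_{Largo}: the reaction function gives (4/3)q_{Largo} = 23.45, hence q_{Largo} = 17.5875.
Total extraction: 17.5875 + 17.5875 = 35.175.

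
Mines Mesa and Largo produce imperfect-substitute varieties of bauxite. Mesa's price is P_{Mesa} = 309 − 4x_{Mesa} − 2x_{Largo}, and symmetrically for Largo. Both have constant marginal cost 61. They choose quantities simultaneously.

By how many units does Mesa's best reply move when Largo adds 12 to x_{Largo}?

-3

Mine Mesa's profit: π = x_{Mesa}(309 − 4x_{Mesa} − 2x_{Largo}) − 61x_{Mesa}.
∂π/∂x_{Mesa} = 248 − 8x_{Mesa} − 2x_{Largo} = 0 ⇒ x_{Mesa} = 31 − 0.25x_{Largo}.
The reaction-function slope is −0.25, so a 12-unit rise in x_{Largo} moves x_{Mesa} by −0.25 × 12 = −3. Mesa's best response falls — the actions are strategic substitutes.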